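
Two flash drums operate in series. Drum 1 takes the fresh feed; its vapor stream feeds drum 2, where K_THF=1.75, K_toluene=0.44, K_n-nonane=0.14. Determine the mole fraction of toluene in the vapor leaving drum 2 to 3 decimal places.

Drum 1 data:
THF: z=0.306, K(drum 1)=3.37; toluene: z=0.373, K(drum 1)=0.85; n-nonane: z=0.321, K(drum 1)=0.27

y_toluene (drum 2) = 0.171

Drum 1:
Rachford–Rice: g(ψ₁) = Σ zᵢ(Kᵢ−1)/(1+ψ₁(Kᵢ−1)) = 0.
Feasibility: ΣzᵢKᵢ = 1.435, Σzᵢ/Kᵢ = 1.719 — both > 1, two phases present.
Newton iteration, ψ₁⁰ = 0.7:
  ψ₁ = 0.700: g = -0.2690, g' = -0.969 → ψ₁ = 0.422
  ψ₁ = 0.422: g = -0.0361, g' = -0.796 → ψ₁ = 0.377
Converged at ψ₁ = 0.377.
Drum-1 compositions:
  THF: x = 0.162, y = 0.544
  toluene: x = 0.395, y = 0.336
  n-nonane: x = 0.443, y = 0.120
Drum-2 feed = drum-1 vapor: z₂ = (0.5443, 0.3361, 0.1196).
Drum 2:
Newton–Raphson from ψ₂ = 0.5:
  ψ₂ = 0.500: g = -0.1450, g' = -0.638 → ψ₂ = 0.273
  ψ₂ = 0.273: g = -0.0176, g' = -0.509 → ψ₂ = 0.238
Converged at ψ₂ = 0.238.
  THF: x = 0.462, y = 0.808
  toluene: x = 0.388, y = 0.171
  n-nonane: x = 0.150, y = 0.021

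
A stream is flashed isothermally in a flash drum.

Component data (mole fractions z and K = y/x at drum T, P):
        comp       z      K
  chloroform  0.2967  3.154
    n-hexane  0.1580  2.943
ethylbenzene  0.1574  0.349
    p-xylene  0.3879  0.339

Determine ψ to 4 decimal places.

Rachford–Rice: g(ψ) = Σ zᵢ(Kᵢ−1)/(1+ψ(Kᵢ−1)) = 0.
g(0) = ΣzᵢKᵢ − 1 = 0.5872 and g(1) = 1 − Σzᵢ/Kᵢ = -0.7430, so a root lies in (0, 1).
Newton iteration, ψ⁰ = 0.6:
  ψ = 0.6000: g = -0.17254, g' = -1.0342 → ψ = 0.4332
  ψ = 0.4332: g = -0.00467, g' = -1.0064 → ψ = 0.4285
Converged at ψ = 0.4285.

ψ = 0.4285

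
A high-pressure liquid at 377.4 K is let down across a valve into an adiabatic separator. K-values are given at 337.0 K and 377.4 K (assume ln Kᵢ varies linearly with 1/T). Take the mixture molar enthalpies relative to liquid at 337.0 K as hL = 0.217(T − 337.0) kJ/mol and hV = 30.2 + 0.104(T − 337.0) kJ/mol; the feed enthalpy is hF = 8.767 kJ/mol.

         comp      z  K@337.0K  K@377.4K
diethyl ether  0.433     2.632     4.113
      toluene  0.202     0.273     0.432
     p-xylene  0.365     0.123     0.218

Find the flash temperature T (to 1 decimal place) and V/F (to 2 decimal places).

Adiabatic flash: solve Rachford–Rice at each trial T, then check hF = ψ·hV(T) + (1−ψ)·hL(T).
  T = 337.0 K: K = (2.632, 0.273, 0.123), RR gives ψ = 0.178, H_out = 5.365 kJ/mol
  T = 377.4 K: K = (4.113, 0.432, 0.218), RR gives ψ = 0.426, H_out = 19.689 kJ/mol
  T = 357.2 K: K = (3.332, 0.348, 0.166), RR gives ψ = 0.318, H_out = 13.253 kJ/mol
  T = 347.1 K: K = (2.972, 0.309, 0.144), RR gives ψ = 0.254, H_out = 9.577 kJ/mol
  T = 342.1 K: K = (2.801, 0.291, 0.133), RR gives ψ = 0.218, H_out = 7.575 kJ/mol
  T = 344.6 K: K = (2.886, 0.300, 0.138), RR gives ψ = 0.237, H_out = 8.594 kJ/mol
  T = 345.9 K: K = (2.930, 0.305, 0.141), RR gives ψ = 0.246, H_out = 9.109 kJ/mol
Linear interpolation between T = 344.6 (H_out = 8.594) and T = 345.9 (H_out = 9.109) on hF = 8.767 gives T ≈ 345.0 K, at which ψ = 0.24.

T = 345.0 K, V/F = 0.24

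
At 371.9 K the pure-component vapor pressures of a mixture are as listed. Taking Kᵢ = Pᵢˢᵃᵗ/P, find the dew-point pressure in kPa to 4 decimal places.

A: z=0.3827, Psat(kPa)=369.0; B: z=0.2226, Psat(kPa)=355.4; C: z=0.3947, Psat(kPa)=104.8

Pdew = 184.1727 kPa

At the dew point ψ → 1, so Σzᵢ/Kᵢ = 1 with Kᵢ = Pᵢˢᵃᵗ/P ⇒ 1/P = Σzᵢ/Pᵢˢᵃᵗ.
1/P = 0.3827/369.0 + 0.2226/355.4 + 0.3947/104.8 = 0.0054297 ⇒ P = 184.1727 kPa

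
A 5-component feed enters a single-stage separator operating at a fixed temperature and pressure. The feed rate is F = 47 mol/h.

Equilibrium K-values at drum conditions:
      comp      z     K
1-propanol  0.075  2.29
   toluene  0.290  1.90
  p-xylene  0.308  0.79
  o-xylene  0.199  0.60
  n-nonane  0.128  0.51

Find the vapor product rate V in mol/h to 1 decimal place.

V = 20.8 mol/h

Newton–Raphson from ψ = 0.65:
  ψ = 0.650: g = -0.0572, g' = -0.273 → ψ = 0.440
  ψ = 0.440: g = 0.0007, g' = -0.285 → ψ = 0.443
Converged at ψ = 0.443.
Then V = ψ·F = 0.4430·47 = 20.8 mol/h and L = F − V = 26.2 mol/h.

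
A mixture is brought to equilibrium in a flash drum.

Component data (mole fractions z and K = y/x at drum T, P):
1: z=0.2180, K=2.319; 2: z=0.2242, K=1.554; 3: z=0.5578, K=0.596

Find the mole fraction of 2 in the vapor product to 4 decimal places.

y_2 = 0.2772

Let β = V/F and solve Σ zᵢ(Kᵢ−1)/(1+β(Kᵢ−1)) = 0.
g(0) = ΣzᵢKᵢ − 1 = 0.1864 and g(1) = 1 − Σzᵢ/Kᵢ = -0.1742, so a root lies in (0, 1).
Newton iteration, β⁰ = 0.33:
  β = 0.3300: g = 0.04533, g' = -0.3545 → β = 0.4579
  β = 0.4579: g = 0.00185, g' = -0.3283 → β = 0.4635
Converged at β = 0.4635.
Compositions from xᵢ = zᵢ/(1+β(Kᵢ−1)), yᵢ = Kᵢxᵢ:
  1: x = 0.1353, y = 0.3137
  2: x = 0.1784, y = 0.2772
  3: x = 0.6863, y = 0.4090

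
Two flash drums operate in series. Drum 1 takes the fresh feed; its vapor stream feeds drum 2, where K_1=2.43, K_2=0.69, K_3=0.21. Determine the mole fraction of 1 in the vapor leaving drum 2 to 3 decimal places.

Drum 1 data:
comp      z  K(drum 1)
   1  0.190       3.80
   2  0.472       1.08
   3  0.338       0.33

Drum 1:
Material balance + equilibrium reduce to Σ zᵢ(Kᵢ−1)/(1+ψ₁(Kᵢ−1)) = 0.
Feasibility: ΣzᵢKᵢ = 1.343, Σzᵢ/Kᵢ = 1.511 — both > 1, two phases present.
Newton–Raphson from ψ₁ = 0.53:
  ψ₁ = 0.530: g = -0.1008, g' = -0.609 → ψ₁ = 0.365
Converged at ψ₁ = 0.365.
Drum-1 compositions:
  1: x = 0.094, y = 0.357
  2: x = 0.459, y = 0.495
  3: x = 0.447, y = 0.148
Drum-2 feed = drum-1 vapor: z₂ = (0.3571, 0.4953, 0.1477).
Drum 2:
Newton–Raphson from ψ₂ = 0.5:
  ψ₂ = 0.500: g = -0.0768, g' = -0.567 → ψ₂ = 0.364
  ψ₂ = 0.364: g = -0.0013, g' = -0.558 → ψ₂ = 0.362
Converged at ψ₂ = 0.362.
  1: x = 0.235, y = 0.572
  2: x = 0.558, y = 0.385
  3: x = 0.207, y = 0.043

y_1 (drum 2) = 0.572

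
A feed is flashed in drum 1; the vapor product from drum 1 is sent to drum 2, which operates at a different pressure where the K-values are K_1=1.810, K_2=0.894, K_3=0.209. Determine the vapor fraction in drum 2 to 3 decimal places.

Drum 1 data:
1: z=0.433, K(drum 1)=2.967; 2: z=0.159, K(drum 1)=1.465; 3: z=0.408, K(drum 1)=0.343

V/F (drum 2) = 0.521

Drum 1:
Rachford–Rice: g(ψ₁) = Σ zᵢ(Kᵢ−1)/(1+ψ₁(Kᵢ−1)) = 0.
g(0) = ΣzᵢKᵢ − 1 = 0.658 and g(1) = 1 − Σzᵢ/Kᵢ = -0.444, so a root lies in (0, 1).
Iterate (Newton) starting at ψ₁ = 0.48:
  ψ₁ = 0.480: g = 0.1070, g' = -0.842 → ψ₁ = 0.607
Converged at ψ₁ = 0.607.
Drum-1 compositions:
  1: x = 0.197, y = 0.586
  2: x = 0.124, y = 0.182
  3: x = 0.679, y = 0.233
Drum-2 feed = drum-1 vapor: z₂ = (0.5856, 0.1817, 0.2328).
Drum 2:
Newton–Raphson from ψ₂ = 0.7:
  ψ₂ = 0.700: g = -0.1307, g' = -0.890 → ψ₂ = 0.553
  ψ₂ = 0.553: g = -0.0203, g' = -0.646 → ψ₂ = 0.522
  ψ₂ = 0.522: g = -0.0005, g' = -0.614 → ψ₂ = 0.521
Converged at ψ₂ = 0.521.
  1: x = 0.412, y = 0.745
  2: x = 0.192, y = 0.172
  3: x = 0.396, y = 0.083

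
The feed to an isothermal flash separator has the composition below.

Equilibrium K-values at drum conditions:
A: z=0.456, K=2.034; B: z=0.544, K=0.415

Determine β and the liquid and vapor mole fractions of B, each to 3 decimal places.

β = 0.253, x_B = 0.639, y_B = 0.265

Material balance + equilibrium reduce to Σ zᵢ(Kᵢ−1)/(1+β(Kᵢ−1)) = 0.
Feasibility: ΣzᵢKᵢ = 1.153, Σzᵢ/Kᵢ = 1.535 — both > 1, two phases present.
Binary case is linear: z₁(K₁−1)(1+β(K₂−1)) + z₂(K₂−1)(1+β(K₁−1)) = 0
⇒ β = [z₁(K₁−1)+z₂(K₂−1)] / [−(K₁−1)(K₂−1)] = 0.1533/0.6049 = 0.253
Compositions from xᵢ = zᵢ/(1+β(Kᵢ−1)), yᵢ = Kᵢxᵢ:
  A: x = 0.361, y = 0.735
  B: x = 0.639, y = 0.265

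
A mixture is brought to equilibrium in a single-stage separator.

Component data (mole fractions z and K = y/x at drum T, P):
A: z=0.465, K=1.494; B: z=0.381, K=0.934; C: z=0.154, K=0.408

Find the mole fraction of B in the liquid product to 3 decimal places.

x_B = 0.398

Rachford–Rice: g(β) = Σ zᵢ(Kᵢ−1)/(1+β(Kᵢ−1)) = 0.
Check two-phase: ΣzᵢKᵢ = 1.113 > 1 and Σzᵢ/Kᵢ = 1.097 > 1, so g(0) = 0.113 > 0 and g(1) = -0.097 < 0.
Newton–Raphson from β = 0.57:
  β = 0.570: g = 0.0155, g' = -0.194 → β = 0.650
  β = 0.650: g = -0.0006, g' = -0.209 → β = 0.647
Converged at β = 0.647.
Compositions from xᵢ = zᵢ/(1+β(Kᵢ−1)), yᵢ = Kᵢxᵢ:
  A: x = 0.352, y = 0.526
  B: x = 0.398, y = 0.372
  C: x = 0.250, y = 0.102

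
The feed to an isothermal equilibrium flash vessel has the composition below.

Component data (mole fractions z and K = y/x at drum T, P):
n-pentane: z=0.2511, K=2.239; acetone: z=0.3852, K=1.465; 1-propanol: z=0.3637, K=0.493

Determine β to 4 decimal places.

Rachford–Rice: g(β) = Σ zᵢ(Kᵢ−1)/(1+β(Kᵢ−1)) = 0.
g(0) = ΣzᵢKᵢ − 1 = 0.3058 and g(1) = 1 − Σzᵢ/Kᵢ = -0.1128, so a root lies in (0, 1).
Iterate (Newton) starting at β = 0.5:
  β = 0.5000: g = 0.09042, g' = -0.3696 → β = 0.7447
  β = 0.7447: g = -0.00138, g' = -0.3915 → β = 0.7411
Converged at β = 0.7411.

β = 0.7411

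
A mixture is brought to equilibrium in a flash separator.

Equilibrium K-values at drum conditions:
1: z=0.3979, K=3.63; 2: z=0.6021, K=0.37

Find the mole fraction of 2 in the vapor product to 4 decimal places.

Rachford–Rice: g(V/F) = Σ zᵢ(Kᵢ−1)/(1+V/F(Kᵢ−1)) = 0.
Check two-phase: ΣzᵢKᵢ = 1.6672 > 1 and Σzᵢ/Kᵢ = 1.7369 > 1, so g(0) = 0.6672 > 0 and g(1) = -0.7369 < 0.
Newton iteration, V/F⁰ = 0.5:
  V/F = 0.5000: g = -0.10171, g' = -1.0228 → V/F = 0.4006
  V/F = 0.4006: g = 0.00226, g' = -1.0802 → V/F = 0.4027
Converged at V/F = 0.4027.
Compositions from xᵢ = zᵢ/(1+V/F(Kᵢ−1)), yᵢ = Kᵢxᵢ:
  1: x = 0.1933, y = 0.7015
  2: x = 0.8067, y = 0.2985

y_2 = 0.2985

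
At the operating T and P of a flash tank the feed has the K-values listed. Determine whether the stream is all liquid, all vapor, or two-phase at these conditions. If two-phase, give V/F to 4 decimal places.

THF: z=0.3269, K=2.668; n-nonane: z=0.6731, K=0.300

ΣzᵢKᵢ = 1.0741; Σzᵢ/Kᵢ = 2.3662.
Both exceed 1, so a two-phase solution exists.
Rachford–Rice: g(ψ) = Σ zᵢ(Kᵢ−1)/(1+ψ(Kᵢ−1)) = 0.
Binary case is linear: z₁(K₁−1)(1+ψ(K₂−1)) + z₂(K₂−1)(1+ψ(K₁−1)) = 0
⇒ ψ = [z₁(K₁−1)+z₂(K₂−1)] / [−(K₁−1)(K₂−1)] = 0.07410/1.16760 = 0.0635

two-phase, V/F = 0.0635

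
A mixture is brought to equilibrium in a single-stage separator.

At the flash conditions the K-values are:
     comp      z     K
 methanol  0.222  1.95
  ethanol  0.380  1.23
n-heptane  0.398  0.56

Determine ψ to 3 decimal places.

ψ = 0.487

Let ψ = V/F and solve Σ zᵢ(Kᵢ−1)/(1+ψ(Kᵢ−1)) = 0.
Feasibility: ΣzᵢKᵢ = 1.123, Σzᵢ/Kᵢ = 1.134 — both > 1, two phases present.
Newton–Raphson from ψ = 0.5:
  ψ = 0.500: g = -0.0031, g' = -0.235 → ψ = 0.487
Converged at ψ = 0.487.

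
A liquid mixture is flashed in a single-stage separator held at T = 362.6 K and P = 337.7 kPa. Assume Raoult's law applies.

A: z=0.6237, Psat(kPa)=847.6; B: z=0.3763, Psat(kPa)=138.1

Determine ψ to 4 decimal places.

Raoult's law: Kᵢ = Pᵢˢᵃᵗ/P = Pᵢˢᵃᵗ/337.7.
  K_A = 847.6/337.7 = 2.509920, K_B = 138.1/337.7 = 0.408943
Let ψ = V/F and solve Σ zᵢ(Kᵢ−1)/(1+ψ(Kᵢ−1)) = 0.
g(0) = ΣzᵢKᵢ − 1 = 0.7193 and g(1) = 1 − Σzᵢ/Kᵢ = -0.1687, so a root lies in (0, 1).
Newton–Raphson from ψ = 0.5:
  ψ = 0.5000: g = 0.22090, g' = -0.7266 → ψ = 0.8040
  ψ = 0.8040: g = 0.00153, g' = -0.7674 → ψ = 0.8060
Converged at ψ = 0.8060.

ψ = 0.8060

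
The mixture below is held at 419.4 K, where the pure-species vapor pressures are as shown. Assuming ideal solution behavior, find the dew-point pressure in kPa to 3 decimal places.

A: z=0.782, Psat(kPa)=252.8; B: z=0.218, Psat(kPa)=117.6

Pdew = 202.139 kPa

At the dew point ψ → 1, so Σzᵢ/Kᵢ = 1 with Kᵢ = Pᵢˢᵃᵗ/P ⇒ 1/P = Σzᵢ/Pᵢˢᵃᵗ.
1/P = 0.782/252.8 + 0.218/117.6 = 0.004947 ⇒ P = 202.139 kPa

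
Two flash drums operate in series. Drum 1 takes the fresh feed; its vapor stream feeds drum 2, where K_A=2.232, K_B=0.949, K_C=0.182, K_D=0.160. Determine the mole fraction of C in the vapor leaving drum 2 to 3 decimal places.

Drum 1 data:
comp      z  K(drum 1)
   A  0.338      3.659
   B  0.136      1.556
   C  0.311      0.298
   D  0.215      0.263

y_C (drum 2) = 0.054

Drum 1:
Newton iteration, ψ₁⁰ = 0.5:
  ψ₁ = 0.500: g = -0.1423, g' = -1.123 → ψ₁ = 0.373
Converged at ψ₁ = 0.373.
Drum-1 compositions:
  A: x = 0.170, y = 0.621
  B: x = 0.113, y = 0.175
  C: x = 0.421, y = 0.126
  D: x = 0.296, y = 0.078
Drum-2 feed = drum-1 vapor: z₂ = (0.6212, 0.1753, 0.1255, 0.0780).
Drum 2:
Rachford–Rice: g(ψ₂) = Σ zᵢ(Kᵢ−1)/(1+ψ₂(Kᵢ−1)) = 0.
g(0) = ΣzᵢKᵢ − 1 = 0.588 and g(1) = 1 − Σzᵢ/Kᵢ = -0.640, so a root lies in (0, 1).
Iterate (Newton) starting at ψ₂ = 0.5:
  ψ₂ = 0.500: g = 0.1778, g' = -0.765 → ψ₂ = 0.732
  ψ₂ = 0.732: g = -0.0331, g' = -1.155 → ψ₂ = 0.704
  ψ₂ = 0.704: g = -0.0013, g' = -1.066 → ψ₂ = 0.702
Converged at ψ₂ = 0.702.
  A: x = 0.333, y = 0.743
  B: x = 0.182, y = 0.173
  C: x = 0.295, y = 0.054
  D: x = 0.190, y = 0.030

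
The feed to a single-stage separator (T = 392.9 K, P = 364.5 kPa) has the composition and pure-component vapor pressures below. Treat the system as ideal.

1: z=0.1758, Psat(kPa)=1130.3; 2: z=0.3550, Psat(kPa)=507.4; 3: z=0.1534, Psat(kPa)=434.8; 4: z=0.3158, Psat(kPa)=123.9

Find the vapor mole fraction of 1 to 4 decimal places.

y_1 = 0.2597

Raoult's law: Kᵢ = Pᵢˢᵃᵗ/P = Pᵢˢᵃᵗ/364.5.
  K_1 = 1130.3/364.5 = 3.100960, K_2 = 507.4/364.5 = 1.392044, K_3 = 434.8/364.5 = 1.192867, K_4 = 123.9/364.5 = 0.339918
Rachford–Rice: g(ψ) = Σ zᵢ(Kᵢ−1)/(1+ψ(Kᵢ−1)) = 0.
Check two-phase: ΣzᵢKᵢ = 1.3297 > 1 and Σzᵢ/Kᵢ = 1.3694 > 1, so g(0) = 0.3297 > 0 and g(1) = -0.3694 < 0.
Newton–Raphson from ψ = 0.5:
  ψ = 0.5000: g = 0.01233, g' = -0.5340 → ψ = 0.5231
  ψ = 0.5231: g = -0.00006, g' = -0.5394 → ψ = 0.5230
Converged at ψ = 0.5230.
Compositions from xᵢ = zᵢ/(1+ψ(Kᵢ−1)), yᵢ = Kᵢxᵢ:
  1: x = 0.0838, y = 0.2597
  2: x = 0.2946, y = 0.4101
  3: x = 0.1393, y = 0.1662
  4: x = 0.4823, y = 0.1639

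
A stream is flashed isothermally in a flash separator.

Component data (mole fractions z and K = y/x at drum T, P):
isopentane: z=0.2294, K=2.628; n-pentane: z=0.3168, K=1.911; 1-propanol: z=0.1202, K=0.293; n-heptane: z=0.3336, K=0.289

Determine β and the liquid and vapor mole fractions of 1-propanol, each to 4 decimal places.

β = 0.3849, x_1-propanol = 0.1651, y_1-propanol = 0.0484

Newton iteration, β⁰ = 0.5:
  β = 0.5000: g = -0.09531, g' = -0.8586 → β = 0.3890
  β = 0.3890: g = -0.00335, g' = -0.8078 → β = 0.3849
Converged at β = 0.3849.
Compositions from xᵢ = zᵢ/(1+β(Kᵢ−1)), yᵢ = Kᵢxᵢ:
  isopentane: x = 0.1410, y = 0.3706
  n-pentane: x = 0.2346, y = 0.4482
  1-propanol: x = 0.1651, y = 0.0484
  n-heptane: x = 0.4593, y = 0.1327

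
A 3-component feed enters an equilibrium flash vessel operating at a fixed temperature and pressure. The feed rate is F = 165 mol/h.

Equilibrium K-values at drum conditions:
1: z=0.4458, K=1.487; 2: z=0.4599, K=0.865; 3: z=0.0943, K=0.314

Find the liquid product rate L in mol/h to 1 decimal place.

L = 74.0 mol/h

Material balance + equilibrium reduce to Σ zᵢ(Kᵢ−1)/(1+V/F(Kᵢ−1)) = 0.
Feasibility: ΣzᵢKᵢ = 1.0903, Σzᵢ/Kᵢ = 1.1318 — both > 1, two phases present.
Iterate (Newton) starting at V/F = 0.56:
  V/F = 0.5600: g = -0.00162, g' = -0.1921 → V/F = 0.5515
Converged at V/F = 0.5515.
Then V = V/F·F = 0.5515·165 = 91.0 mol/h and L = F − V = 74.0 mol/h.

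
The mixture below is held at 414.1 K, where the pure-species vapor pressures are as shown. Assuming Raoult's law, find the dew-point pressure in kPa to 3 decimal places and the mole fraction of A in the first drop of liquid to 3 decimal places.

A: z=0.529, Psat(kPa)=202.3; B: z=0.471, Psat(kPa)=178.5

At the dew point ψ → 1, so Σzᵢ/Kᵢ = 1 with Kᵢ = Pᵢˢᵃᵗ/P ⇒ 1/P = Σzᵢ/Pᵢˢᵃᵗ.
1/P = 0.529/202.3 + 0.471/178.5 = 0.005254 ⇒ P = 190.346 kPa
xᵢ = zᵢP/Pᵢˢᵃᵗ ⇒ x_A = 0.529·190.346/202.3 = 0.498

Pdew = 190.346 kPa, x_A = 0.498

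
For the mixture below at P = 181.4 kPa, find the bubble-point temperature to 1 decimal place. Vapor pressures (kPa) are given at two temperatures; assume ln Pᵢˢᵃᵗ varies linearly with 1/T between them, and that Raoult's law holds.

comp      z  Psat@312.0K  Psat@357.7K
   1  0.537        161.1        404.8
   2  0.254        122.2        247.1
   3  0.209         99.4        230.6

T = 325.1 K

Bubble-point temperature: ΣzᵢPᵢˢᵃᵗ(T) = P. Interpolate ln Pᵢˢᵃᵗ = aᵢ + bᵢ/T.
  T = 312.0 K: ΣzᵢPᵢˢᵃᵗ = 138.32 kPa
  T = 357.7 K: ΣzᵢPᵢˢᵃᵗ = 328.34 kPa
  T = 334.9 K: ΣzᵢPᵢˢᵃᵗ = 219.49 kPa
  T = 323.4 K: ΣzᵢPᵢˢᵃᵗ = 175.45 kPa
  T = 329.1 K: ΣzᵢPᵢˢᵃᵗ = 196.42 kPa
  T = 326.2 K: ΣzᵢPᵢˢᵃᵗ = 185.54 kPa
Interpolating between 323.4 K and 326.2 K gives T ≈ 325.1 K.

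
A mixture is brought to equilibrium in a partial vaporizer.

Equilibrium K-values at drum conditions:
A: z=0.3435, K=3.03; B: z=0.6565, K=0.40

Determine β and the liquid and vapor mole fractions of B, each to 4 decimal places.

Rachford–Rice: g(β) = Σ zᵢ(Kᵢ−1)/(1+β(Kᵢ−1)) = 0.
g(0) = ΣzᵢKᵢ − 1 = 0.3034 and g(1) = 1 − Σzᵢ/Kᵢ = -0.7546, so a root lies in (0, 1).
Newton–Raphson from β = 0.43:
  β = 0.4300: g = -0.15855, g' = -0.8328 → β = 0.2396
  β = 0.2396: g = 0.00907, g' = -0.9630 → β = 0.2490
  β = 0.2490: g = 0.00006, g' = -0.9512 → β = 0.2491
Converged at β = 0.2491.
Compositions from xᵢ = zᵢ/(1+β(Kᵢ−1)), yᵢ = Kᵢxᵢ:
  A: x = 0.2281, y = 0.6913
  B: x = 0.7719, y = 0.3087

β = 0.2491, x_B = 0.7719, y_B = 0.3087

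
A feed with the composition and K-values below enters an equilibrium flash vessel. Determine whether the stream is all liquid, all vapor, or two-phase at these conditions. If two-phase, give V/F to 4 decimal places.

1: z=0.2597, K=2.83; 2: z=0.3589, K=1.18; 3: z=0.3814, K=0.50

ΣzᵢKᵢ = 1.3492; Σzᵢ/Kᵢ = 1.1587.
Both exceed 1, so a two-phase solution exists.
Rachford–Rice: g(ψ) = Σ zᵢ(Kᵢ−1)/(1+ψ(Kᵢ−1)) = 0.
Newton–Raphson from ψ = 0.5:
  ψ = 0.5000: g = 0.05317, g' = -0.4165 → ψ = 0.6277
  ψ = 0.6277: g = 0.00130, g' = -0.4003 → ψ = 0.6309
Converged at ψ = 0.6309.

two-phase, V/F = 0.6309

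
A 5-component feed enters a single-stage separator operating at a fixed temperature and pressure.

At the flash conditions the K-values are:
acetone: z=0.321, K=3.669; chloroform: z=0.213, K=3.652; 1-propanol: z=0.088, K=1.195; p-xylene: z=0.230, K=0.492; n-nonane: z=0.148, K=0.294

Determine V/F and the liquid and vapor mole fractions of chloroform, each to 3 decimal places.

Rachford–Rice: g(V/F) = Σ zᵢ(Kᵢ−1)/(1+V/F(Kᵢ−1)) = 0.
Feasibility: ΣzᵢKᵢ = 2.217, Σzᵢ/Kᵢ = 1.190 — both > 1, two phases present.
Newton iteration, V/F⁰ = 0.5:
  V/F = 0.500: g = 0.3074, g' = -0.982 → V/F = 0.813
  V/F = 0.813: g = 0.0198, g' = -0.959 → V/F = 0.834
  V/F = 0.834: g = -0.0002, g' = -0.982 → V/F = 0.833
Converged at V/F = 0.833.
Compositions from xᵢ = zᵢ/(1+V/F(Kᵢ−1)), yᵢ = Kᵢxᵢ:
  acetone: x = 0.100, y = 0.365
  chloroform: x = 0.066, y = 0.242
  1-propanol: x = 0.076, y = 0.090
  p-xylene: x = 0.399, y = 0.196
  n-nonane: x = 0.360, y = 0.106

V/F = 0.833, x_chloroform = 0.066, y_chloroform = 0.242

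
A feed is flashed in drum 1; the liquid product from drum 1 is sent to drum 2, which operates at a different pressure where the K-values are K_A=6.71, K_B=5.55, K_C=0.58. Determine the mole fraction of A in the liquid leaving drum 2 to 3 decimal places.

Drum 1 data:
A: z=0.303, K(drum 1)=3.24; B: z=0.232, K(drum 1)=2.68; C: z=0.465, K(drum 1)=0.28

Drum 1:
Material balance + equilibrium reduce to Σ zᵢ(Kᵢ−1)/(1+ψ₁(Kᵢ−1)) = 0.
Check two-phase: ΣzᵢKᵢ = 1.734 > 1 and Σzᵢ/Kᵢ = 1.841 > 1, so g(0) = 0.734 > 0 and g(1) = -0.841 < 0.
Iterate (Newton) starting at ψ₁ = 0.43:
  ψ₁ = 0.430: g = 0.0871, g' = -1.121 → ψ₁ = 0.508
Converged at ψ₁ = 0.508.
Drum-1 compositions:
  A: x = 0.142, y = 0.459
  B: x = 0.125, y = 0.335
  C: x = 0.733, y = 0.205
Drum-2 feed = drum-1 liquid: z₂ = (0.1417, 0.1252, 0.7331).
Drum 2:
Newton iteration, ψ₂⁰ = 0.6:
  ψ₂ = 0.600: g = -0.0761, g' = -0.653 → ψ₂ = 0.484
  ψ₂ = 0.484: g = 0.0068, g' = -0.783 → ψ₂ = 0.492
Converged at ψ₂ = 0.492.
  A: x = 0.037, y = 0.250
  B: x = 0.039, y = 0.214
  C: x = 0.924, y = 0.536

x_A (drum 2) = 0.037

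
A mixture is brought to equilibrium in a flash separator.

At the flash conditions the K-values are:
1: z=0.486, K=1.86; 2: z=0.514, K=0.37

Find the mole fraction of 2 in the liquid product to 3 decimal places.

Newton–Raphson from ψ = 0.5:
  ψ = 0.500: g = -0.1805, g' = -0.611 → ψ = 0.204
  ψ = 0.204: g = -0.0162, g' = -0.529 → ψ = 0.174
Converged at ψ = 0.174.
Compositions from xᵢ = zᵢ/(1+ψ(Kᵢ−1)), yᵢ = Kᵢxᵢ:
  1: x = 0.423, y = 0.786
  2: x = 0.577, y = 0.214

x_2 = 0.577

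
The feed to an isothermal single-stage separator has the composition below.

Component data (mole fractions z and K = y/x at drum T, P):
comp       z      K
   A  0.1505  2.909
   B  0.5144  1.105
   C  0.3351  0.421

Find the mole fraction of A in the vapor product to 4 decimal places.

y_A = 0.2782

Newton iteration, ψ⁰ = 0.5:
  ψ = 0.5000: g = -0.07477, g' = -0.3712 → ψ = 0.2986
  ψ = 0.2986: g = 0.00078, g' = -0.3920 → ψ = 0.3006
Converged at ψ = 0.3006.
Compositions from xᵢ = zᵢ/(1+ψ(Kᵢ−1)), yᵢ = Kᵢxᵢ:
  A: x = 0.0956, y = 0.2782
  B: x = 0.4987, y = 0.5510
  C: x = 0.4057, y = 0.1708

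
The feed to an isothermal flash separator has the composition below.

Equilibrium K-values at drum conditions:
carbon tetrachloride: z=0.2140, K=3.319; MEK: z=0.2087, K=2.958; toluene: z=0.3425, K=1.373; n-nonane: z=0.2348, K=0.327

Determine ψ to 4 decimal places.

Newton–Raphson from ψ = 0.43:
  ψ = 0.4300: g = 0.35806, g' = -0.7703 → ψ = 0.8948
  ψ = 0.8948: g = 0.00842, g' = -0.9262 → ψ = 0.9039
  ψ = 0.9039: g = -0.00008, g' = -0.9442 → ψ = 0.9038
Converged at ψ = 0.9038.

ψ = 0.9038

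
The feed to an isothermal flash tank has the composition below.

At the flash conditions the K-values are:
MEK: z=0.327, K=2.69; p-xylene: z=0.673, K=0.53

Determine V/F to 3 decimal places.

V/F = 0.298

Rachford–Rice: g(V/F) = Σ zᵢ(Kᵢ−1)/(1+V/F(Kᵢ−1)) = 0.
Check two-phase: ΣzᵢKᵢ = 1.236 > 1 and Σzᵢ/Kᵢ = 1.391 > 1, so g(0) = 0.236 > 0 and g(1) = -0.391 < 0.
Binary case is linear: z₁(K₁−1)(1+V/F(K₂−1)) + z₂(K₂−1)(1+V/F(K₁−1)) = 0
⇒ V/F = [z₁(K₁−1)+z₂(K₂−1)] / [−(K₁−1)(K₂−1)] = 0.2363/0.7943 = 0.298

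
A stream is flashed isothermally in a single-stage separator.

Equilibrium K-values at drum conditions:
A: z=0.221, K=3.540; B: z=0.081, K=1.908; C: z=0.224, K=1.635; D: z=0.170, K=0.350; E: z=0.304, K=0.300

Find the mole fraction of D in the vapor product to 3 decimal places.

y_D = 0.080

Newton–Raphson from V/F = 0.7:
  V/F = 0.700: g = -0.2745, g' = -1.068 → V/F = 0.443
  V/F = 0.443: g = -0.0359, g' = -0.859 → V/F = 0.401
Converged at V/F = 0.401.
Compositions from xᵢ = zᵢ/(1+V/F(Kᵢ−1)), yᵢ = Kᵢxᵢ:
  A: x = 0.109, y = 0.388
  B: x = 0.059, y = 0.113
  C: x = 0.179, y = 0.292
  D: x = 0.230, y = 0.080
  E: x = 0.423, y = 0.127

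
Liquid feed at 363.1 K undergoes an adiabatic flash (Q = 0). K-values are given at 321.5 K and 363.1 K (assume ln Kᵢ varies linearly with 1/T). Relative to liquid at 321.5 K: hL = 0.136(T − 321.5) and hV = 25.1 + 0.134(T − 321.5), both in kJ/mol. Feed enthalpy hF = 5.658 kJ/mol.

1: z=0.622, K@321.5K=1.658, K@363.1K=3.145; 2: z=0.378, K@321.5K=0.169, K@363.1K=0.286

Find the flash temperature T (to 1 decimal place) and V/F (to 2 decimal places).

Adiabatic flash: solve Rachford–Rice at each trial T, then check hF = ψ·hV(T) + (1−ψ)·hL(T).
  T = 321.5 K: K = (1.658, 0.169), RR gives ψ = 0.174, H_out = 4.368 kJ/mol
  T = 363.1 K: K = (3.145, 0.286), RR gives ψ = 0.695, H_out = 23.042 kJ/mol
  T = 342.3 K: K = (2.328, 0.223), RR gives ψ = 0.516, H_out = 15.768 kJ/mol
  T = 331.9 K: K = (1.975, 0.195), RR gives ψ = 0.385, H_out = 11.076 kJ/mol
  T = 326.7 K: K = (1.812, 0.182), RR gives ψ = 0.295, H_out = 8.104 kJ/mol
  T = 324.1 K: K = (1.734, 0.175), RR gives ψ = 0.239, H_out = 6.358 kJ/mol
  T = 322.8 K: K = (1.696, 0.172), RR gives ψ = 0.208, H_out = 5.398 kJ/mol
  T = 323.5 K: K = (1.716, 0.174), RR gives ψ = 0.225, H_out = 5.923 kJ/mol
Linear interpolation between T = 322.8 (H_out = 5.398) and T = 323.5 (H_out = 5.923) on hF = 5.658 gives T ≈ 323.1 K, at which ψ = 0.22.

T = 323.1 K, V/F = 0.22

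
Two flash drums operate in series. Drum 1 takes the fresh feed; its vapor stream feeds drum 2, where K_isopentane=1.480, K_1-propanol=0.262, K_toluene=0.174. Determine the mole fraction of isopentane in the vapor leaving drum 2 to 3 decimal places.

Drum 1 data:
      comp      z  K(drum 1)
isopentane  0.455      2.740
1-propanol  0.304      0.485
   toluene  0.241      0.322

y_isopentane (drum 2) = 0.912

Drum 1:
Material balance + equilibrium reduce to Σ zᵢ(Kᵢ−1)/(1+ψ₁(Kᵢ−1)) = 0.
Feasibility: ΣzᵢKᵢ = 1.472, Σzᵢ/Kᵢ = 1.541 — both > 1, two phases present.
Newton iteration, ψ₁⁰ = 0.59:
  ψ₁ = 0.590: g = -0.1066, g' = -0.810 → ψ₁ = 0.458
  ψ₁ = 0.458: g = -0.0016, g' = -0.798 → ψ₁ = 0.456
Converged at ψ₁ = 0.456.
Drum-1 compositions:
  isopentane: x = 0.254, y = 0.695
  1-propanol: x = 0.397, y = 0.193
  toluene: x = 0.349, y = 0.112
Drum-2 feed = drum-1 vapor: z₂ = (0.6949, 0.1927, 0.1124).
Drum 2:
Let ψ₂ = V/F and solve Σ zᵢ(Kᵢ−1)/(1+ψ₂(Kᵢ−1)) = 0.
Feasibility: ΣzᵢKᵢ = 1.098, Σzᵢ/Kᵢ = 1.851 — both > 1, two phases present.
Newton–Raphson from ψ₂ = 0.5:
  ψ₂ = 0.500: g = -0.1146, g' = -0.590 → ψ₂ = 0.306
  ψ₂ = 0.306: g = -0.0171, g' = -0.434 → ψ₂ = 0.267
  ψ₂ = 0.267: g = -0.0004, g' = -0.415 → ψ₂ = 0.266
Converged at ψ₂ = 0.266.
  isopentane: x = 0.616, y = 0.912
  1-propanol: x = 0.240, y = 0.063
  toluene: x = 0.144, y = 0.025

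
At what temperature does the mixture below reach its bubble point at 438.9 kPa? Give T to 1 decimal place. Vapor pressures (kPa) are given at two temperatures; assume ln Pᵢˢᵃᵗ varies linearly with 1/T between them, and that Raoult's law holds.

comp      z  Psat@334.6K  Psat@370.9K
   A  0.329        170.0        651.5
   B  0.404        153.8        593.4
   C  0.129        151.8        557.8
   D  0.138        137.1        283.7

Bubble-point temperature: ΣzᵢPᵢˢᵃᵗ(T) = P. Interpolate ln Pᵢˢᵃᵗ = aᵢ + bᵢ/T.
  T = 334.6 K: ΣzᵢPᵢˢᵃᵗ = 156.57 kPa
  T = 370.9 K: ΣzᵢPᵢˢᵃᵗ = 565.18 kPa
  T = 352.8 K: ΣzᵢPᵢˢᵃᵗ = 306.79 kPa
  T = 361.9 K: ΣzᵢPᵢˢᵃᵗ = 419.98 kPa
  T = 366.4 K: ΣzᵢPᵢˢᵃᵗ = 488.01 kPa
  T = 364.1 K: ΣzᵢPᵢˢᵃᵗ = 452.15 kPa
Interpolating between 361.9 K and 364.1 K gives T ≈ 363.2 K.

T = 363.2 K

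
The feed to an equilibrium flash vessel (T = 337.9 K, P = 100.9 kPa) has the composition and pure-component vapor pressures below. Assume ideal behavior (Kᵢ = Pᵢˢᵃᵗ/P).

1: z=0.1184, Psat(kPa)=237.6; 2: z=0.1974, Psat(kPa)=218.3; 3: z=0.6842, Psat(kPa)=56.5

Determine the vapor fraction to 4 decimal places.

Raoult's law: Kᵢ = Pᵢˢᵃᵗ/P = Pᵢˢᵃᵗ/100.9.
  K_1 = 237.6/100.9 = 2.354807, K_2 = 218.3/100.9 = 2.163528, K_3 = 56.5/100.9 = 0.559960
Let ψ = V/F and solve Σ zᵢ(Kᵢ−1)/(1+ψ(Kᵢ−1)) = 0.
Feasibility: ΣzᵢKᵢ = 1.0890, Σzᵢ/Kᵢ = 1.3634 — both > 1, two phases present.
Newton iteration, ψ⁰ = 0.45:
  ψ = 0.4500: g = -0.12501, g' = -0.4050 → ψ = 0.1413
  ψ = 0.1413: g = 0.01084, g' = -0.5008 → ψ = 0.1630
  ψ = 0.1630: g = 0.00014, g' = -0.4884 → ψ = 0.1632
Converged at ψ = 0.1632.

ψ = 0.1632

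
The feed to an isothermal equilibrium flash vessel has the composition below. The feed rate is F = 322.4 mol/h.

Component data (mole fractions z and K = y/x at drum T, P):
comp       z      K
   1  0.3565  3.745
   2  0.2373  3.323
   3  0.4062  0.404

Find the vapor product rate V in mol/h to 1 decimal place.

V = 270.1 mol/h

Rachford–Rice: g(β) = Σ zᵢ(Kᵢ−1)/(1+β(Kᵢ−1)) = 0.
Check two-phase: ΣzᵢKᵢ = 2.2877 > 1 and Σzᵢ/Kᵢ = 1.1721 > 1, so g(0) = 1.2877 > 0 and g(1) = -0.1721 < 0.
Iterate (Newton) starting at β = 0.58:
  β = 0.5800: g = 0.24237, g' = -0.9692 → β = 0.8301
  β = 0.8301: g = 0.00760, g' = -0.9644 → β = 0.8380
  β = 0.8380: g = -0.00002, g' = -0.9700 → β = 0.8379
Converged at β = 0.8379.
Then V = β·F = 0.8379·322.4 = 270.1 mol/h and L = F − V = 52.3 mol/h.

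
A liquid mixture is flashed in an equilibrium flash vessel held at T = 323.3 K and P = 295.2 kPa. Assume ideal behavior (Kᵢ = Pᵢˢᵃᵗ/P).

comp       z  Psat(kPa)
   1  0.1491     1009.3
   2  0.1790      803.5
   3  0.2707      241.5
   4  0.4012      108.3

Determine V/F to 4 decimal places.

V/F = 0.3619

Raoult's law: Kᵢ = Pᵢˢᵃᵗ/P = Pᵢˢᵃᵗ/295.2.
  K_1 = 1009.3/295.2 = 3.419038, K_2 = 803.5/295.2 = 2.721883, K_3 = 241.5/295.2 = 0.818089, K_4 = 108.3/295.2 = 0.366870
Material balance + equilibrium reduce to Σ zᵢ(Kᵢ−1)/(1+V/F(Kᵢ−1)) = 0.
Feasibility: ΣzᵢKᵢ = 1.3656, Σzᵢ/Kᵢ = 1.5338 — both > 1, two phases present.
Newton iteration, V/F⁰ = 0.5:
  V/F = 0.5000: g = -0.09698, g' = -0.6871 → V/F = 0.3589
  V/F = 0.3589: g = 0.00220, g' = -0.7323 → V/F = 0.3619
Converged at V/F = 0.3619.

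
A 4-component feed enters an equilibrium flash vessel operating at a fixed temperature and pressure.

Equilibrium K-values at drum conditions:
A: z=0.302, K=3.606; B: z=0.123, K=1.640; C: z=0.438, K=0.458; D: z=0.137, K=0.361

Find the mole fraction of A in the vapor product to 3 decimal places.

Let ψ = V/F and solve Σ zᵢ(Kᵢ−1)/(1+ψ(Kᵢ−1)) = 0.
Feasibility: ΣzᵢKᵢ = 1.541, Σzᵢ/Kᵢ = 1.495 — both > 1, two phases present.
Newton iteration, ψ⁰ = 0.61:
  ψ = 0.610: g = -0.1376, g' = -0.769 → ψ = 0.431
  ψ = 0.431: g = 0.0017, g' = -0.811 → ψ = 0.433
Converged at ψ = 0.433.
Compositions from xᵢ = zᵢ/(1+ψ(Kᵢ−1)), yᵢ = Kᵢxᵢ:
  A: x = 0.142, y = 0.512
  B: x = 0.096, y = 0.158
  C: x = 0.572, y = 0.262
  D: x = 0.189, y = 0.068

y_A = 0.512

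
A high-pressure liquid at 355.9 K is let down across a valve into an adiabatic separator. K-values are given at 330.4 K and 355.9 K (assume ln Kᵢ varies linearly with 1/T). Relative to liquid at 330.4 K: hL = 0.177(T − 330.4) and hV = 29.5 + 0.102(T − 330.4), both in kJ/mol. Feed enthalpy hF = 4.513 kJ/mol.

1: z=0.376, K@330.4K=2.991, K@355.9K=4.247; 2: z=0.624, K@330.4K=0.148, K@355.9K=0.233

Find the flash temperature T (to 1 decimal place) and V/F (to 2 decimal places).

T = 332.2 K, V/F = 0.14

Adiabatic flash: solve Rachford–Rice at each trial T, then check hF = ψ·hV(T) + (1−ψ)·hL(T).
  T = 330.4 K: K = (2.991, 0.148), RR gives ψ = 0.128, H_out = 3.773 kJ/mol
  T = 355.9 K: K = (4.247, 0.233), RR gives ψ = 0.298, H_out = 12.736 kJ/mol
  T = 343.1 K: K = (3.585, 0.187), RR gives ψ = 0.221, H_out = 8.561 kJ/mol
  T = 336.8 K: K = (3.282, 0.167), RR gives ψ = 0.178, H_out = 6.297 kJ/mol
  T = 333.6 K: K = (3.135, 0.157), RR gives ψ = 0.154, H_out = 5.068 kJ/mol
  T = 332.0 K: K = (3.062, 0.153), RR gives ψ = 0.141, H_out = 4.430 kJ/mol
Linear interpolation between T = 332.0 (H_out = 4.430) and T = 333.6 (H_out = 5.068) on hF = 4.513 gives T ≈ 332.2 K, at which ψ = 0.14.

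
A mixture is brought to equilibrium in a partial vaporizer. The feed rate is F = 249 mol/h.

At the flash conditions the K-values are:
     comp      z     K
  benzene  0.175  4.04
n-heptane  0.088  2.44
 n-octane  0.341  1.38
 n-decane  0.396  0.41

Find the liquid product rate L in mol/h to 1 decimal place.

Material balance + equilibrium reduce to Σ zᵢ(Kᵢ−1)/(1+ψ(Kᵢ−1)) = 0.
Check two-phase: ΣzᵢKᵢ = 1.555 > 1 and Σzᵢ/Kᵢ = 1.292 > 1, so g(0) = 0.555 > 0 and g(1) = -0.292 < 0.
Newton iteration, ψ⁰ = 0.66:
  ψ = 0.660: g = -0.0371, g' = -0.628 → ψ = 0.601
  ψ = 0.601: g = -0.0003, g' = -0.618 → ψ = 0.600
Converged at ψ = 0.600.
Then V = ψ·F = 0.6004·249 = 149.5 mol/h and L = F − V = 99.5 mol/h.

L = 99.5 mol/h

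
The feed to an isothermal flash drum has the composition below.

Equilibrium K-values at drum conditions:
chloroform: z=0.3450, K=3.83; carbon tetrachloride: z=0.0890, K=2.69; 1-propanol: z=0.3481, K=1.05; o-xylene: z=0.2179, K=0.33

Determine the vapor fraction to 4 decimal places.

ψ = 0.8813

Newton–Raphson from ψ = 0.37:
  ψ = 0.3700: g = 0.39246, g' = -0.9293 → ψ = 0.7923
  ψ = 0.7923: g = 0.07100, g' = -0.7545 → ψ = 0.8864
  ψ = 0.8864: g = -0.00434, g' = -0.8591 → ψ = 0.8814
  ψ = 0.8814: g = -0.00002, g' = -0.8515 → ψ = 0.8813
Converged at ψ = 0.8813.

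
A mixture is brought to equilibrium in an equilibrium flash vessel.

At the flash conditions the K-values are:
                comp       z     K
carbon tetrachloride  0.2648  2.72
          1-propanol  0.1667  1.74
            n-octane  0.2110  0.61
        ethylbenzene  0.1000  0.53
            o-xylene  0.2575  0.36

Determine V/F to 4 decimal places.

Rachford–Rice: g(V/F) = Σ zᵢ(Kᵢ−1)/(1+V/F(Kᵢ−1)) = 0.
Check two-phase: ΣzᵢKᵢ = 1.2847 > 1 and Σzᵢ/Kᵢ = 1.4430 > 1, so g(0) = 0.2847 > 0 and g(1) = -0.4430 < 0.
Iterate (Newton) starting at V/F = 0.46:
  V/F = 0.4600: g = -0.04750, g' = -0.5904 → V/F = 0.3796
  V/F = 0.3796: g = 0.00040, g' = -0.6034 → V/F = 0.3802
Converged at V/F = 0.3802.

V/F = 0.3802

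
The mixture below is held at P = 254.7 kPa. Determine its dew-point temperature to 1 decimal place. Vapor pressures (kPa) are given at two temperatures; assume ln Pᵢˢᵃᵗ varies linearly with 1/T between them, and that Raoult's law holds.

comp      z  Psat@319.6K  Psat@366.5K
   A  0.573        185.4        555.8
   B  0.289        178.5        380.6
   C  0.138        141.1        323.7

T = 336.4 K

Dew-point temperature: Σzᵢ·P/Pᵢˢᵃᵗ(T) = 1. Interpolate ln Pᵢˢᵃᵗ = aᵢ + bᵢ/T.
  T = 319.6 K: ΣzᵢP/Pᵢˢᵃᵗ = 1.4487
  T = 366.5 K: ΣzᵢP/Pᵢˢᵃᵗ = 0.5646
  T = 343.1 K: ΣzᵢP/Pᵢˢᵃᵗ = 0.8721
  T = 331.4 K: ΣzᵢP/Pᵢˢᵃᵗ = 1.1117
  T = 337.2 K: ΣzᵢP/Pᵢˢᵃᵗ = 0.9834
  T = 334.3 K: ΣzᵢP/Pᵢˢᵃᵗ = 1.0450
Interpolating between 334.3 K and 337.2 K gives T ≈ 336.4 K.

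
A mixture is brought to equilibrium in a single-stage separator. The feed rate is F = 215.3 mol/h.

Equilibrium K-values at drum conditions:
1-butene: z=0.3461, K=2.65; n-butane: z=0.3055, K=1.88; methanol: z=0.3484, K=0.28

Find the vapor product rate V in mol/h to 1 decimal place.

V = 134.2 mol/h

Newton iteration, ψ⁰ = 0.5:
  ψ = 0.5000: g = 0.10766, g' = -0.8379 → ψ = 0.6285
  ψ = 0.6285: g = -0.00472, g' = -0.9277 → ψ = 0.6234
Converged at ψ = 0.6234.
Then V = ψ·F = 0.6234·215.3 = 134.2 mol/h and L = F − V = 81.1 mol/h.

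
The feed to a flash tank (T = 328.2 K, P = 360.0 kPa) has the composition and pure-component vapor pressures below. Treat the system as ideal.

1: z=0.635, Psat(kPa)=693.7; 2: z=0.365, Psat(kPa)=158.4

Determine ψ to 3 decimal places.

ψ = 0.740

Raoult's law: Kᵢ = Pᵢˢᵃᵗ/P = Pᵢˢᵃᵗ/360.0.
  K_1 = 693.7/360.0 = 1.92694, K_2 = 158.4/360.0 = 0.44000
Newton–Raphson from ψ = 0.5:
  ψ = 0.500: g = 0.1183, g' = -0.476 → ψ = 0.749
  ψ = 0.749: g = -0.0046, g' = -0.530 → ψ = 0.740
Converged at ψ = 0.740.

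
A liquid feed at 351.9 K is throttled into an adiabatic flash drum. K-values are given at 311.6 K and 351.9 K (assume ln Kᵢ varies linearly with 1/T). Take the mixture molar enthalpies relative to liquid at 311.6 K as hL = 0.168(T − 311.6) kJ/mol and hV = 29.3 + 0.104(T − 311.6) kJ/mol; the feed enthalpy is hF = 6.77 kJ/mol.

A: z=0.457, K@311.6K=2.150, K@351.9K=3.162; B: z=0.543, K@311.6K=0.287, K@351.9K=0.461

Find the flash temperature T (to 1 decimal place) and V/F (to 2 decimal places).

Adiabatic flash: solve Rachford–Rice at each trial T, then check hF = ψ·hV(T) + (1−ψ)·hL(T).
  T = 311.6 K: K = (2.150, 0.287), RR gives ψ = 0.169, H_out = 4.945 kJ/mol
  T = 351.9 K: K = (3.162, 0.461), RR gives ψ = 0.597, H_out = 22.715 kJ/mol
  T = 331.8 K: K = (2.639, 0.369), RR gives ψ = 0.393, H_out = 14.408 kJ/mol
  T = 321.7 K: K = (2.390, 0.327), RR gives ψ = 0.288, H_out = 9.954 kJ/mol
  T = 316.6 K: K = (2.267, 0.306), RR gives ψ = 0.230, H_out = 7.518 kJ/mol
  T = 314.1 K: K = (2.208, 0.297), RR gives ψ = 0.200, H_out = 6.259 kJ/mol
  T = 315.4 K: K = (2.239, 0.302), RR gives ψ = 0.216, H_out = 6.920 kJ/mol
Linear interpolation between T = 314.1 (H_out = 6.259) and T = 315.4 (H_out = 6.920) on hF = 6.77 gives T ≈ 315.1 K, at which ψ = 0.21.

T = 315.1 K, V/F = 0.21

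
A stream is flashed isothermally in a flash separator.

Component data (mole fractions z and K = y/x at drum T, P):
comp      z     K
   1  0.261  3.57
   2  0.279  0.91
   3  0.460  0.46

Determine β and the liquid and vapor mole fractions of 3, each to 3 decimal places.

β = 0.381, x_3 = 0.579, y_3 = 0.266

Let β = V/F and solve Σ zᵢ(Kᵢ−1)/(1+β(Kᵢ−1)) = 0.
Feasibility: ΣzᵢKᵢ = 1.397, Σzᵢ/Kᵢ = 1.380 — both > 1, two phases present.
Newton–Raphson from β = 0.53:
  β = 0.530: g = -0.0904, g' = -0.575 → β = 0.373
  β = 0.373: g = 0.0056, g' = -0.662 → β = 0.381
Converged at β = 0.381.
Compositions from xᵢ = zᵢ/(1+β(Kᵢ−1)), yᵢ = Kᵢxᵢ:
  1: x = 0.132, y = 0.471
  2: x = 0.289, y = 0.263
  3: x = 0.579, y = 0.266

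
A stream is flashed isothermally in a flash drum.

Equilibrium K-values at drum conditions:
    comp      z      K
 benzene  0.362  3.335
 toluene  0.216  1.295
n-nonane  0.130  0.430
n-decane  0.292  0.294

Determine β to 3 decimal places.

Newton–Raphson from β = 0.6:
  β = 0.600: g = -0.0641, g' = -0.892 → β = 0.528
  β = 0.528: g = -0.0011, g' = -0.866 → β = 0.527
Converged at β = 0.527.

β = 0.527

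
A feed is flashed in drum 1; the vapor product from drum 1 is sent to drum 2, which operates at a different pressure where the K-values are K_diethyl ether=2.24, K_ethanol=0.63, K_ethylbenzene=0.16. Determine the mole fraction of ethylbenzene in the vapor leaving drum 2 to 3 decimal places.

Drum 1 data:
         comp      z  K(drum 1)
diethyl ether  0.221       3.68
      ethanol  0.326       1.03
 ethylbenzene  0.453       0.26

Drum 1:
Material balance + equilibrium reduce to Σ zᵢ(Kᵢ−1)/(1+ψ₁(Kᵢ−1)) = 0.
Feasibility: ΣzᵢKᵢ = 1.267, Σzᵢ/Kᵢ = 2.119 — both > 1, two phases present.
Newton iteration, ψ₁⁰ = 0.54:
  ψ₁ = 0.540: g = -0.3067, g' = -0.953 → ψ₁ = 0.218
  ψ₁ = 0.218: g = -0.0165, g' = -0.985 → ψ₁ = 0.202
Converged at ψ₁ = 0.202.
Drum-1 compositions:
  diethyl ether: x = 0.143, y = 0.528
  ethanol: x = 0.324, y = 0.334
  ethylbenzene: x = 0.533, y = 0.138
Drum-2 feed = drum-1 vapor: z₂ = (0.5278, 0.3338, 0.1385).
Drum 2:
Newton iteration, ψ₂⁰ = 0.5:
  ψ₂ = 0.500: g = 0.0519, g' = -0.668 → ψ₂ = 0.578
  ψ₂ = 0.578: g = -0.0017, g' = -0.718 → ψ₂ = 0.575
Converged at ψ₂ = 0.575.
  diethyl ether: x = 0.308, y = 0.690
  ethanol: x = 0.424, y = 0.267
  ethylbenzene: x = 0.268, y = 0.043

y_ethylbenzene (drum 2) = 0.043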